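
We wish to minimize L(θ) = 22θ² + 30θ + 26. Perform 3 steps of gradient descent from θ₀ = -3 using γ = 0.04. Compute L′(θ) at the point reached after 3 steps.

44.775552

L′(θ) = 44θ + 30
Step 1: L′(-3) = -102; θ₁ = -3 − 0.04·(-102) = 1.08
Step 2: L′(1.08) = 77.52; θ₂ = 1.08 − 0.04·77.52 = -2.0208
Step 3: L′(-2.0208) = -58.9152; θ₃ = -2.0208 − 0.04·(-58.9152) = 0.335808
L′(θ) at (0.335808) = 44.775552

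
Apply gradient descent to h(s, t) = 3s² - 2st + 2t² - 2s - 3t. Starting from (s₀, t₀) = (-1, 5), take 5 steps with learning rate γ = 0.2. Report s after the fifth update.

∇h = (6s - 2t - 2, -2s + 4t - 3)
(s₁, t₁) = (-1, 5) − 0.2·(-18, 19) = (2.6, 1.2)
(s₂, t₂) = (2.6, 1.2) − 0.2·(11.2, -3.4) = (0.36, 1.88)
(s₃, t₃) = (0.36, 1.88) − 0.2·(-3.6, 3.8) = (1.08, 1.12)
(s₄, t₄) = (1.08, 1.12) − 0.2·(2.24, -0.68) = (0.632, 1.256)
(s₅, t₅) = (0.632, 1.256) − 0.2·(-0.72, 0.76) = (0.776, 1.104)
s = 0.776

0.776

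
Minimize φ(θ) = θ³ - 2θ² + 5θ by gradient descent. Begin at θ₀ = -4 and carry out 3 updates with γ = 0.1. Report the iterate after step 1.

φ′(θ) = 3θ² - 4θ + 5
θ₁ = -4 − 0.1·69 = -10.9

-10.9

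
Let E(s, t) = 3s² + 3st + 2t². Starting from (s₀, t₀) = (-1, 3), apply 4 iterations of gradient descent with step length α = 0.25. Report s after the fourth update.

∇E = (6s + 3t, 3s + 4t)
Step 1: at (-1, 3), ∇E = (3, 9) → (-1, 3) − 0.25·(3, 9) = (-1.75, 0.75)
Step 2: at (-1.75, 0.75), ∇E = (-8.25, -2.25) → (-1.75, 0.75) − 0.25·(-8.25, -2.25) = (0.3125, 1.3125)
Step 3: at (0.3125, 1.3125), ∇E = (5.8125, 6.1875) → (0.3125, 1.3125) − 0.25·(5.8125, 6.1875) = (-1.140625, -0.234375)
Step 4: at (-1.140625, -0.234375), ∇E = (-7.546875, -4.359375) → (-1.140625, -0.234375) − 0.25·(-7.546875, -4.359375) = (0.74609375, 0.85546875)
s = 0.74609375

0.74609375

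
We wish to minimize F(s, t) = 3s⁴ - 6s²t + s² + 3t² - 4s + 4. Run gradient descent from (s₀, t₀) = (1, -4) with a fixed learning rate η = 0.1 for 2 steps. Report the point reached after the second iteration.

(135.0304, 13.424)

∇F = (12s³ - 12st + 2s - 4, -6s² + 6t)
Step 1: at (1, -4), ∇F = (58, -30) → (1, -4) − 0.1·(58, -30) = (-4.8, -1)
Step 2: at (-4.8, -1), ∇F = (-1398.304, -144.24) → (-4.8, -1) − 0.1·(-1398.304, -144.24) = (135.0304, 13.424)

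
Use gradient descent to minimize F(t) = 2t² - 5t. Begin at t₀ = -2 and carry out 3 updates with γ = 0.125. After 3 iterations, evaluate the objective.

-2.794921875

F′(t) = 4t - 5
t₁ = -2 − 0.125·(-13) = -0.375
t₂ = -0.375 − 0.125·(-6.5) = 0.4375
t₃ = 0.4375 − 0.125·(-3.25) = 0.84375
F(0.84375) = -2.794921875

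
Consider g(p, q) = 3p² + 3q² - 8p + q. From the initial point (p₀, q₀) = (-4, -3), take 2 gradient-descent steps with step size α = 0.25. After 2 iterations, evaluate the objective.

1.421875

∇g = (6p - 8, 6q + 1)
(p₁, q₁) = (-4, -3) − 0.25·(-32, -17) = (4, 1.25)
(p₂, q₂) = (4, 1.25) − 0.25·(16, 8.5) = (0, -0.875)
g(0, -0.875) = 1.421875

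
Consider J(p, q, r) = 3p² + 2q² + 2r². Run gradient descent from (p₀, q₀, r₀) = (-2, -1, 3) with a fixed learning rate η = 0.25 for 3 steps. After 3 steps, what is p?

0.25

∇J = (6p, 4q, 4r)
(p₁, q₁, r₁) = (-2, -1, 3) − 0.25·(-12, -4, 12) = (1, 0, 0)
(p₂, q₂, r₂) = (1, 0, 0) − 0.25·(6, 0, 0) = (-0.5, 0, 0)
(p₃, q₃, r₃) = (-0.5, 0, 0) − 0.25·(-3, 0, 0) = (0.25, 0, 0)
p = 0.25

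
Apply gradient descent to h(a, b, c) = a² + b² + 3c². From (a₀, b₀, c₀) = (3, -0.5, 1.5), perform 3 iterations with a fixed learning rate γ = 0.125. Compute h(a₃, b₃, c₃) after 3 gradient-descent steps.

∇h = (2a, 2b, 6c)
Step 1: at (3, -0.5, 1.5), ∇h = (6, -1, 9) → (3, -0.5, 1.5) − 0.125·(6, -1, 9) = (2.25, -0.375, 0.375)
Step 2: at (2.25, -0.375, 0.375), ∇h = (4.5, -0.75, 2.25) → (2.25, -0.375, 0.375) − 0.125·(4.5, -0.75, 2.25) = (1.6875, -0.28125, 0.09375)
Step 3: at (1.6875, -0.28125, 0.09375), ∇h = (3.375, -0.5625, 0.5625) → (1.6875, -0.28125, 0.09375) − 0.125·(3.375, -0.5625, 0.5625) = (1.265625, -0.2109375, 0.0234375)
h(1.265625, -0.2109375, 0.0234375) = 1.64794921875

1.64794921875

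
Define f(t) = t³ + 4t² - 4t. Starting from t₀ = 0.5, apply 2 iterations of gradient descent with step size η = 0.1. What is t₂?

0.4308125

f′(t) = 3t² + 8t - 4
t₁ = 0.5 − 0.1·0.75 = 0.425
t₂ = 0.425 − 0.1·(-0.058125) = 0.4308125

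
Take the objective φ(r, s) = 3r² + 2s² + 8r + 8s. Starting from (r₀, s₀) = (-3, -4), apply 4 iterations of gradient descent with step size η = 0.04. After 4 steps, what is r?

∇φ = (6r + 8, 4s + 8)
Step 1: at (-3, -4), ∇φ = (-10, -8) → (-3, -4) − 0.04·(-10, -8) = (-2.6, -3.68)
Step 2: at (-2.6, -3.68), ∇φ = (-7.6, -6.72) → (-2.6, -3.68) − 0.04·(-7.6, -6.72) = (-2.296, -3.4112)
Step 3: at (-2.296, -3.4112), ∇φ = (-5.776, -5.6448) → (-2.296, -3.4112) − 0.04·(-5.776, -5.6448) = (-2.06496, -3.185408)
Step 4: at (-2.06496, -3.185408), ∇φ = (-4.38976, -4.741632) → (-2.06496, -3.185408) − 0.04·(-4.38976, -4.741632) = (-1.8893696, -2.99574272)
r = -1.8893696

-1.8893696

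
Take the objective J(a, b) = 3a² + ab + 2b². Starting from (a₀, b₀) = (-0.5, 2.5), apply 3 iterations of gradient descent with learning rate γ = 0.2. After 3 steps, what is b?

∇J = (6a + b, a + 4b)
Step 1: at (-0.5, 2.5), ∇J = (-0.5, 9.5) → (-0.5, 2.5) − 0.2·(-0.5, 9.5) = (-0.4, 0.6)
Step 2: at (-0.4, 0.6), ∇J = (-1.8, 2) → (-0.4, 0.6) − 0.2·(-1.8, 2) = (-0.04, 0.2)
Step 3: at (-0.04, 0.2), ∇J = (-0.04, 0.76) → (-0.04, 0.2) − 0.2·(-0.04, 0.76) = (-0.032, 0.048)
b = 0.048

0.048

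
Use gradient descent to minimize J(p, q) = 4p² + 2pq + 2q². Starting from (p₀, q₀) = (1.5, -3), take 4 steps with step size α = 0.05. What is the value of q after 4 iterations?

∇J = (8p + 2q, 2p + 4q)
(p₁, q₁) = (1.5, -3) − 0.05·(6, -9) = (1.2, -2.55)
(p₂, q₂) = (1.2, -2.55) − 0.05·(4.5, -7.8) = (0.975, -2.16)
(p₃, q₃) = (0.975, -2.16) − 0.05·(3.48, -6.69) = (0.801, -1.8255)
(p₄, q₄) = (0.801, -1.8255) − 0.05·(2.757, -5.7) = (0.66315, -1.5405)
q = -1.5405

-1.5405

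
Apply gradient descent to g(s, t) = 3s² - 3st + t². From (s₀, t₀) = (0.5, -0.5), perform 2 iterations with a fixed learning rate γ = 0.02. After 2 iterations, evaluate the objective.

0.90821244

∇g = (6s - 3t, -3s + 2t)
Step 1: at (0.5, -0.5), ∇g = (4.5, -2.5) → (0.5, -0.5) − 0.02·(4.5, -2.5) = (0.41, -0.45)
Step 2: at (0.41, -0.45), ∇g = (3.81, -2.13) → (0.41, -0.45) − 0.02·(3.81, -2.13) = (0.3338, -0.4074)
g(0.3338, -0.4074) = 0.90821244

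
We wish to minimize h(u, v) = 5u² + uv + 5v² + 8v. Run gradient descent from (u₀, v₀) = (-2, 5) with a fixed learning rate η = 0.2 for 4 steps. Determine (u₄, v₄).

∇h = (10u + v, u + 10v + 8)
Step 1: at (-2, 5), ∇h = (-15, 56) → (-2, 5) − 0.2·(-15, 56) = (1, -6.2)
Step 2: at (1, -6.2), ∇h = (3.8, -53) → (1, -6.2) − 0.2·(3.8, -53) = (0.24, 4.4)
Step 3: at (0.24, 4.4), ∇h = (6.8, 52.24) → (0.24, 4.4) − 0.2·(6.8, 52.24) = (-1.12, -6.048)
Step 4: at (-1.12, -6.048), ∇h = (-17.248, -53.6) → (-1.12, -6.048) − 0.2·(-17.248, -53.6) = (2.3296, 4.672)

(2.3296, 4.672)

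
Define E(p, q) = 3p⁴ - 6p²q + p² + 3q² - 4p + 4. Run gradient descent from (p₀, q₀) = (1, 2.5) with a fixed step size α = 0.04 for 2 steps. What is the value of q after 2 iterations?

∇E = (12p³ - 12pq + 2p - 4, -6p² + 6q)
Step 1: at (1, 2.5), ∇E = (-20, 9) → (1, 2.5) − 0.04·(-20, 9) = (1.8, 2.14)
Step 2: at (1.8, 2.14), ∇E = (23.36, -6.6) → (1.8, 2.14) − 0.04·(23.36, -6.6) = (0.8656, 2.404)
q = 2.404

2.404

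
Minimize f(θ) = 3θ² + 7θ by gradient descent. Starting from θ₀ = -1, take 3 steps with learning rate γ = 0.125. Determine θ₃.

f′(θ) = 6θ + 7
Step 1: f′(-1) = 1; θ₁ = -1 − 0.125·1 = -1.125
Step 2: f′(-1.125) = 0.25; θ₂ = -1.125 − 0.125·0.25 = -1.15625
Step 3: f′(-1.15625) = 0.0625; θ₃ = -1.15625 − 0.125·0.0625 = -1.1640625

-1.1640625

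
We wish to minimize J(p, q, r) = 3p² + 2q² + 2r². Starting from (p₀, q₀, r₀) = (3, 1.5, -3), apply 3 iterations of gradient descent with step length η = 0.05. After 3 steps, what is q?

∇J = (6p, 4q, 4r)
(p₁, q₁, r₁) = (3, 1.5, -3) − 0.05·(18, 6, -12) = (2.1, 1.2, -2.4)
(p₂, q₂, r₂) = (2.1, 1.2, -2.4) − 0.05·(12.6, 4.8, -9.6) = (1.47, 0.96, -1.92)
(p₃, q₃, r₃) = (1.47, 0.96, -1.92) − 0.05·(8.82, 3.84, -7.68) = (1.029, 0.768, -1.536)
q = 0.768

0.768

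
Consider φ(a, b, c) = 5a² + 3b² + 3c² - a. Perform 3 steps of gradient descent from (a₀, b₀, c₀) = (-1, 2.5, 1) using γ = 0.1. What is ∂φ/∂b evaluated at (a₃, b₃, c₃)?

∇φ = (10a - 1, 6b, 6c)
(a₁, b₁, c₁) = (-1, 2.5, 1) − 0.1·(-11, 15, 6) = (0.1, 1, 0.4)
(a₂, b₂, c₂) = (0.1, 1, 0.4) − 0.1·(0, 6, 2.4) = (0.1, 0.4, 0.16)
(a₃, b₃, c₃) = (0.1, 0.4, 0.16) − 0.1·(0, 2.4, 0.96) = (0.1, 0.16, 0.064)
∂φ/∂b at (0.1, 0.16, 0.064) = 0.96

0.96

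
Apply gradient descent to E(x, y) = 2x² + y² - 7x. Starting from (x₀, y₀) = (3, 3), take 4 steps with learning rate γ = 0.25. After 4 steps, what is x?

1.75

∇E = (4x - 7, 2y)
Step 1: at (3, 3), ∇E = (5, 6) → (3, 3) − 0.25·(5, 6) = (1.75, 1.5)
Step 2: at (1.75, 1.5), ∇E = (0, 3) → (1.75, 1.5) − 0.25·(0, 3) = (1.75, 0.75)
Step 3: at (1.75, 0.75), ∇E = (0, 1.5) → (1.75, 0.75) − 0.25·(0, 1.5) = (1.75, 0.375)
Step 4: at (1.75, 0.375), ∇E = (0, 0.75) → (1.75, 0.375) − 0.25·(0, 0.75) = (1.75, 0.1875)
x = 1.75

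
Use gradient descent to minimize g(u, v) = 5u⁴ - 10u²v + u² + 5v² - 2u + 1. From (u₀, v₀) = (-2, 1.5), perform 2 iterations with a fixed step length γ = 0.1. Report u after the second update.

-1196.232

∇g = (20u³ - 20uv + 2u - 2, -10u² + 10v)
(u₁, v₁) = (-2, 1.5) − 0.1·(-106, -25) = (8.6, 4)
(u₂, v₂) = (8.6, 4) − 0.1·(12048.32, -699.6) = (-1196.232, 73.96)
u = -1196.232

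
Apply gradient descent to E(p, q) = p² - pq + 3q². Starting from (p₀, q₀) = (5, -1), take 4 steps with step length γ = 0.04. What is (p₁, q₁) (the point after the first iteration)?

(4.56, -0.56)

∇E = (2p - q, -p + 6q)
Step 1: at (5, -1), ∇E = (11, -11) → (5, -1) − 0.04·(11, -11) = (4.56, -0.56)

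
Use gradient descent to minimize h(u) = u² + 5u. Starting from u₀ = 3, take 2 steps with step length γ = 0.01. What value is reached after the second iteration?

h′(u) = 2u + 5
u₁ = 3 − 0.01·11 = 2.89
u₂ = 2.89 − 0.01·10.78 = 2.7822

2.7822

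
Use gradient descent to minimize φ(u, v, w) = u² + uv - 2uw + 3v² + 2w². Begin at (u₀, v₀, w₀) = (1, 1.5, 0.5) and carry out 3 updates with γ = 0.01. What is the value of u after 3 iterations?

0.9293975

∇φ = (2u + v - 2w, u + 6v, -2u + 4w)
(u₁, v₁, w₁) = (1, 1.5, 0.5) − 0.01·(2.5, 10, 0) = (0.975, 1.4, 0.5)
(u₂, v₂, w₂) = (0.975, 1.4, 0.5) − 0.01·(2.35, 9.375, 0.05) = (0.9515, 1.30625, 0.4995)
(u₃, v₃, w₃) = (0.9515, 1.30625, 0.4995) − 0.01·(2.21025, 8.789, 0.095) = (0.9293975, 1.21836, 0.49855)
u = 0.9293975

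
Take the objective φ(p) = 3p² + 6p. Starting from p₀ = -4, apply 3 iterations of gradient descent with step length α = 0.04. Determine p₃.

-2.316928

φ′(p) = 6p + 6
Step 1: φ′(-4) = -18; p₁ = -4 − 0.04·(-18) = -3.28
Step 2: φ′(-3.28) = -13.68; p₂ = -3.28 − 0.04·(-13.68) = -2.7328
Step 3: φ′(-2.7328) = -10.3968; p₃ = -2.7328 − 0.04·(-10.3968) = -2.316928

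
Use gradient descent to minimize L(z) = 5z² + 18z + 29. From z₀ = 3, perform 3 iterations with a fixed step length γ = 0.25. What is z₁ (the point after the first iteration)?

L′(z) = 10z + 18
z₁ = 3 − 0.25·48 = -9

-9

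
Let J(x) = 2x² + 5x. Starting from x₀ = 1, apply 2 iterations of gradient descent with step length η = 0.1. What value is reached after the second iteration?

-0.44

J′(x) = 4x + 5
Step 1: J′(1) = 9; x₁ = 1 − 0.1·9 = 0.1
Step 2: J′(0.1) = 5.4; x₂ = 0.1 − 0.1·5.4 = -0.44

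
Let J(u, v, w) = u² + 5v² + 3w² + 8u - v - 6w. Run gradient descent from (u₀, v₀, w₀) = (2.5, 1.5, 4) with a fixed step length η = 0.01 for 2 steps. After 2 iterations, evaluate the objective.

∇J = (2u + 8, 10v - 1, 6w - 6)
(u₁, v₁, w₁) = (2.5, 1.5, 4) − 0.01·(13, 14, 18) = (2.37, 1.36, 3.82)
(u₂, v₂, w₂) = (2.37, 1.36, 3.82) − 0.01·(12.74, 12.6, 16.92) = (2.2426, 1.234, 3.6508)
J(2.2426, 1.234, 3.6508) = 47.43005668

47.43005668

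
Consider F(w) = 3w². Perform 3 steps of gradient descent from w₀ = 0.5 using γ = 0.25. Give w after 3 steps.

-0.0625

F′(w) = 6w
Step 1: F′(0.5) = 3; w₁ = 0.5 − 0.25·3 = -0.25
Step 2: F′(-0.25) = -1.5; w₂ = -0.25 − 0.25·(-1.5) = 0.125
Step 3: F′(0.125) = 0.75; w₃ = 0.125 − 0.25·0.75 = -0.0625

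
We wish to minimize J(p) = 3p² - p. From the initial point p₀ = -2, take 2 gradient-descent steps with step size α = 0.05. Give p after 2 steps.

-0.895

J′(p) = 6p - 1
p₁ = -2 − 0.05·(-13) = -1.35
p₂ = -1.35 − 0.05·(-9.1) = -0.895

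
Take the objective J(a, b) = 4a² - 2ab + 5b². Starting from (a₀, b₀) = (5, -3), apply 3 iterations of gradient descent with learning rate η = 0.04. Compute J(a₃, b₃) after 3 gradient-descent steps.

7.847594504192

∇J = (8a - 2b, -2a + 10b)
Step 1: at (5, -3), ∇J = (46, -40) → (5, -3) − 0.04·(46, -40) = (3.16, -1.4)
Step 2: at (3.16, -1.4), ∇J = (28.08, -20.32) → (3.16, -1.4) − 0.04·(28.08, -20.32) = (2.0368, -0.5872)
Step 3: at (2.0368, -0.5872), ∇J = (17.4688, -9.9456) → (2.0368, -0.5872) − 0.04·(17.4688, -9.9456) = (1.338048, -0.189376)
J(1.338048, -0.189376) = 7.847594504192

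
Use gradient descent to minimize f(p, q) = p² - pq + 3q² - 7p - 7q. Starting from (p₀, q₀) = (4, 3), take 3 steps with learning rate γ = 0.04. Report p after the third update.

4.191424

∇f = (2p - q - 7, -p + 6q - 7)
(p₁, q₁) = (4, 3) − 0.04·(-2, 7) = (4.08, 2.72)
(p₂, q₂) = (4.08, 2.72) − 0.04·(-1.56, 5.24) = (4.1424, 2.5104)
(p₃, q₃) = (4.1424, 2.5104) − 0.04·(-1.2256, 3.92) = (4.191424, 2.3536)
p = 4.191424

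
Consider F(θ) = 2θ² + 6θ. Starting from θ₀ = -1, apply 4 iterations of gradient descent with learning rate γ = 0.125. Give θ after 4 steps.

F′(θ) = 4θ + 6
Step 1: F′(-1) = 2; θ₁ = -1 − 0.125·2 = -1.25
Step 2: F′(-1.25) = 1; θ₂ = -1.25 − 0.125·1 = -1.375
Step 3: F′(-1.375) = 0.5; θ₃ = -1.375 − 0.125·0.5 = -1.4375
Step 4: F′(-1.4375) = 0.25; θ₄ = -1.4375 − 0.125·0.25 = -1.46875

-1.46875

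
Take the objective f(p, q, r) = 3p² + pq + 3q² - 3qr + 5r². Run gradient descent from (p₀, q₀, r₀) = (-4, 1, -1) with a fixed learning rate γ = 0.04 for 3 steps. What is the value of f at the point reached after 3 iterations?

10.06975342592

∇f = (6p + q, p + 6q - 3r, -3q + 10r)
Step 1: at (-4, 1, -1), ∇f = (-23, 5, -13) → (-4, 1, -1) − 0.04·(-23, 5, -13) = (-3.08, 0.8, -0.48)
Step 2: at (-3.08, 0.8, -0.48), ∇f = (-17.68, 3.16, -7.2) → (-3.08, 0.8, -0.48) − 0.04·(-17.68, 3.16, -7.2) = (-2.3728, 0.6736, -0.192)
Step 3: at (-2.3728, 0.6736, -0.192), ∇f = (-13.5632, 2.2448, -3.9408) → (-2.3728, 0.6736, -0.192) − 0.04·(-13.5632, 2.2448, -3.9408) = (-1.830272, 0.583808, -0.034368)
f(-1.830272, 0.583808, -0.034368) = 10.06975342592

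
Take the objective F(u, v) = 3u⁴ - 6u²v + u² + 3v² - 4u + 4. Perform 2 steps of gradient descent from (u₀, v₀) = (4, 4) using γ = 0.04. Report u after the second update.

3316.47616

∇F = (12u³ - 12uv + 2u - 4, -6u² + 6v)
Step 1: at (4, 4), ∇F = (580, -72) → (4, 4) − 0.04·(580, -72) = (-19.2, 6.88)
Step 2: at (-19.2, 6.88), ∇F = (-83391.904, -2170.56) → (-19.2, 6.88) − 0.04·(-83391.904, -2170.56) = (3316.47616, 93.7024)
u = 3316.47616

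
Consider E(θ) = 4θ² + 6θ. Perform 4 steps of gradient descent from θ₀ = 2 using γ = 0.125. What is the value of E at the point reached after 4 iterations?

E′(θ) = 8θ + 6
θ₁ = 2 − 0.125·22 = -0.75
θ₂ = -0.75 − 0.125·0 = -0.75
θ₃ = -0.75 − 0.125·0 = -0.75
θ₄ = -0.75 − 0.125·0 = -0.75
E(-0.75) = -2.25

-2.25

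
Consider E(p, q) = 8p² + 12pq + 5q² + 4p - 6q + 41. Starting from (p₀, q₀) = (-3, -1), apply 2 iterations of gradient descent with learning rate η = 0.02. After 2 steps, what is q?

0.6032

∇E = (16p + 12q + 4, 12p + 10q - 6)
Step 1: at (-3, -1), ∇E = (-56, -52) → (-3, -1) − 0.02·(-56, -52) = (-1.88, 0.04)
Step 2: at (-1.88, 0.04), ∇E = (-25.6, -28.16) → (-1.88, 0.04) − 0.02·(-25.6, -28.16) = (-1.368, 0.6032)
q = 0.6032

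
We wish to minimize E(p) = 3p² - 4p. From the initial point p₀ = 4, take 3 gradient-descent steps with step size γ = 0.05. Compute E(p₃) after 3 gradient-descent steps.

2.5883

E′(p) = 6p - 4
Step 1: E′(4) = 20; p₁ = 4 − 0.05·20 = 3
Step 2: E′(3) = 14; p₂ = 3 − 0.05·14 = 2.3
Step 3: E′(2.3) = 9.8; p₃ = 2.3 − 0.05·9.8 = 1.81
E(1.81) = 2.5883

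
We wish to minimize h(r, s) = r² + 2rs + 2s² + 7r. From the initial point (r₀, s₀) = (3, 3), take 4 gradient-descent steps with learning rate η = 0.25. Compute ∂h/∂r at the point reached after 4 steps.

∇h = (2r + 2s + 7, 2r + 4s)
Step 1: at (3, 3), ∇h = (19, 18) → (3, 3) − 0.25·(19, 18) = (-1.75, -1.5)
Step 2: at (-1.75, -1.5), ∇h = (0.5, -9.5) → (-1.75, -1.5) − 0.25·(0.5, -9.5) = (-1.875, 0.875)
Step 3: at (-1.875, 0.875), ∇h = (5, -0.25) → (-1.875, 0.875) − 0.25·(5, -0.25) = (-3.125, 0.9375)
Step 4: at (-3.125, 0.9375), ∇h = (2.625, -2.5) → (-3.125, 0.9375) − 0.25·(2.625, -2.5) = (-3.78125, 1.5625)
∂h/∂r at (-3.78125, 1.5625) = 2.5625

2.5625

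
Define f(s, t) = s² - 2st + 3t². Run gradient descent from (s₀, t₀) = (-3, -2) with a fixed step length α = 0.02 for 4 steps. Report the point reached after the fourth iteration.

∇f = (2s - 2t, -2s + 6t)
(s₁, t₁) = (-3, -2) − 0.02·(-2, -6) = (-2.96, -1.88)
(s₂, t₂) = (-2.96, -1.88) − 0.02·(-2.16, -5.36) = (-2.9168, -1.7728)
(s₃, t₃) = (-2.9168, -1.7728) − 0.02·(-2.288, -4.8032) = (-2.87104, -1.676736)
(s₄, t₄) = (-2.87104, -1.676736) − 0.02·(-2.388608, -4.318336) = (-2.82326784, -1.59036928)

(-2.82326784, -1.59036928)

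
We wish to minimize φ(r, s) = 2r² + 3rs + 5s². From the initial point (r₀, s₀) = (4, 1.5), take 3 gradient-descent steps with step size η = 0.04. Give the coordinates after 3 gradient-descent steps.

(2.217024, -0.392256)

∇φ = (4r + 3s, 3r + 10s)
Step 1: at (4, 1.5), ∇φ = (20.5, 27) → (4, 1.5) − 0.04·(20.5, 27) = (3.18, 0.42)
Step 2: at (3.18, 0.42), ∇φ = (13.98, 13.74) → (3.18, 0.42) − 0.04·(13.98, 13.74) = (2.6208, -0.1296)
Step 3: at (2.6208, -0.1296), ∇φ = (10.0944, 6.5664) → (2.6208, -0.1296) − 0.04·(10.0944, 6.5664) = (2.217024, -0.392256)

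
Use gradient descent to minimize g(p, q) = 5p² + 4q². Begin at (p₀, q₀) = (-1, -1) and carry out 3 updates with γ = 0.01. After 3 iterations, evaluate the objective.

∇g = (10p, 8q)
Step 1: at (-1, -1), ∇g = (-10, -8) → (-1, -1) − 0.01·(-10, -8) = (-0.9, -0.92)
Step 2: at (-0.9, -0.92), ∇g = (-9, -7.36) → (-0.9, -0.92) − 0.01·(-9, -7.36) = (-0.81, -0.8464)
Step 3: at (-0.81, -0.8464), ∇g = (-8.1, -6.7712) → (-0.81, -0.8464) − 0.01·(-8.1, -6.7712) = (-0.729, -0.778688)
g(-0.729, -0.778688) = 5.082625005376

5.082625005376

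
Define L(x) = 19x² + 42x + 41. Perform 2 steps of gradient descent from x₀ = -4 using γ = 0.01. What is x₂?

-2.218

L′(x) = 38x + 42
x₁ = -4 − 0.01·(-110) = -2.9
x₂ = -2.9 − 0.01·(-68.2) = -2.218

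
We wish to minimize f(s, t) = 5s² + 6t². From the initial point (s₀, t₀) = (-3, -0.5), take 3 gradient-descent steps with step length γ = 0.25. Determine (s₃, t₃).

(10.125, 4)

∇f = (10s, 12t)
Step 1: at (-3, -0.5), ∇f = (-30, -6) → (-3, -0.5) − 0.25·(-30, -6) = (4.5, 1)
Step 2: at (4.5, 1), ∇f = (45, 12) → (4.5, 1) − 0.25·(45, 12) = (-6.75, -2)
Step 3: at (-6.75, -2), ∇f = (-67.5, -24) → (-6.75, -2) − 0.25·(-67.5, -24) = (10.125, 4)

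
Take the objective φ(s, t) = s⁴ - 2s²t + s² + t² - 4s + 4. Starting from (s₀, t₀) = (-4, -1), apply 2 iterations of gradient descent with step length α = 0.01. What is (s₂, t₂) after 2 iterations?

(-1.00374016, -0.619888)

∇φ = (4s³ - 4st + 2s - 4, -2s² + 2t)
Step 1: at (-4, -1), ∇φ = (-284, -34) → (-4, -1) − 0.01·(-284, -34) = (-1.16, -0.66)
Step 2: at (-1.16, -0.66), ∇φ = (-15.625984, -4.0112) → (-1.16, -0.66) − 0.01·(-15.625984, -4.0112) = (-1.00374016, -0.619888)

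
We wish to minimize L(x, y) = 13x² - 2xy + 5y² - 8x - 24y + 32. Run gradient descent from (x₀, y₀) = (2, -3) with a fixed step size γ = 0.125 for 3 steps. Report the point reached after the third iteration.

∇L = (26x - 2y - 8, -2x + 10y - 24)
Step 1: at (2, -3), ∇L = (50, -58) → (2, -3) − 0.125·(50, -58) = (-4.25, 4.25)
Step 2: at (-4.25, 4.25), ∇L = (-127, 27) → (-4.25, 4.25) − 0.125·(-127, 27) = (11.625, 0.875)
Step 3: at (11.625, 0.875), ∇L = (292.5, -38.5) → (11.625, 0.875) − 0.125·(292.5, -38.5) = (-24.9375, 5.6875)

(-24.9375, 5.6875)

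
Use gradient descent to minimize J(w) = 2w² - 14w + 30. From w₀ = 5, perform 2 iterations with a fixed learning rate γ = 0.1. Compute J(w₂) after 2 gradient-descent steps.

J′(w) = 4w - 14
Step 1: J′(5) = 6; w₁ = 5 − 0.1·6 = 4.4
Step 2: J′(4.4) = 3.6; w₂ = 4.4 − 0.1·3.6 = 4.04
J(4.04) = 6.0832

6.0832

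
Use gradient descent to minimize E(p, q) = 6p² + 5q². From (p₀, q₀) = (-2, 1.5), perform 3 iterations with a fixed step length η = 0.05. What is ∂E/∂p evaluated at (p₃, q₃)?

∇E = (12p, 10q)
Step 1: at (-2, 1.5), ∇E = (-24, 15) → (-2, 1.5) − 0.05·(-24, 15) = (-0.8, 0.75)
Step 2: at (-0.8, 0.75), ∇E = (-9.6, 7.5) → (-0.8, 0.75) − 0.05·(-9.6, 7.5) = (-0.32, 0.375)
Step 3: at (-0.32, 0.375), ∇E = (-3.84, 3.75) → (-0.32, 0.375) − 0.05·(-3.84, 3.75) = (-0.128, 0.1875)
∂E/∂p at (-0.128, 0.1875) = -1.536

-1.536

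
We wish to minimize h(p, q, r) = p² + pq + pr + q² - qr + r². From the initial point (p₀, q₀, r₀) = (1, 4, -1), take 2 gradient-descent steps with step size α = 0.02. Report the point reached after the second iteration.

(0.806, 3.612, -0.806)

∇h = (2p + q + r, p + 2q - r, p - q + 2r)
(p₁, q₁, r₁) = (1, 4, -1) − 0.02·(5, 10, -5) = (0.9, 3.8, -0.9)
(p₂, q₂, r₂) = (0.9, 3.8, -0.9) − 0.02·(4.7, 9.4, -4.7) = (0.806, 3.612, -0.806)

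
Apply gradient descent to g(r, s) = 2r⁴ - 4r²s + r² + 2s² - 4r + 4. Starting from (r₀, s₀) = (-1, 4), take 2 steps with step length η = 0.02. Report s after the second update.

3.607168

∇g = (8r³ - 8rs + 2r - 4, -4r² + 4s)
(r₁, s₁) = (-1, 4) − 0.02·(18, 12) = (-1.36, 3.76)
(r₂, s₂) = (-1.36, 3.76) − 0.02·(14.065152, 7.6416) = (-1.64130304, 3.607168)
s = 3.607168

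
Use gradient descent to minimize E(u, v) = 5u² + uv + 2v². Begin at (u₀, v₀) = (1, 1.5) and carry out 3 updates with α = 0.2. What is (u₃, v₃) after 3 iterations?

(-1.336, -0.2)

∇E = (10u + v, u + 4v)
(u₁, v₁) = (1, 1.5) − 0.2·(11.5, 7) = (-1.3, 0.1)
(u₂, v₂) = (-1.3, 0.1) − 0.2·(-12.9, -0.9) = (1.28, 0.28)
(u₃, v₃) = (1.28, 0.28) − 0.2·(13.08, 2.4) = (-1.336, -0.2)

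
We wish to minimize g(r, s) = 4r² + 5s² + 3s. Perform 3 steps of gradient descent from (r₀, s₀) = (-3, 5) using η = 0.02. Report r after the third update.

-1.778112

∇g = (8r, 10s + 3)
Step 1: at (-3, 5), ∇g = (-24, 53) → (-3, 5) − 0.02·(-24, 53) = (-2.52, 3.94)
Step 2: at (-2.52, 3.94), ∇g = (-20.16, 42.4) → (-2.52, 3.94) − 0.02·(-20.16, 42.4) = (-2.1168, 3.092)
Step 3: at (-2.1168, 3.092), ∇g = (-16.9344, 33.92) → (-2.1168, 3.092) − 0.02·(-16.9344, 33.92) = (-1.778112, 2.4136)
r = -1.778112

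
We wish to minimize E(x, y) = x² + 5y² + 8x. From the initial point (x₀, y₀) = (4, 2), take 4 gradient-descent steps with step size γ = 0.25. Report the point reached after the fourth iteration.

∇E = (2x + 8, 10y)
Step 1: at (4, 2), ∇E = (16, 20) → (4, 2) − 0.25·(16, 20) = (0, -3)
Step 2: at (0, -3), ∇E = (8, -30) → (0, -3) − 0.25·(8, -30) = (-2, 4.5)
Step 3: at (-2, 4.5), ∇E = (4, 45) → (-2, 4.5) − 0.25·(4, 45) = (-3, -6.75)
Step 4: at (-3, -6.75), ∇E = (2, -67.5) → (-3, -6.75) − 0.25·(2, -67.5) = (-3.5, 10.125)

(-3.5, 10.125)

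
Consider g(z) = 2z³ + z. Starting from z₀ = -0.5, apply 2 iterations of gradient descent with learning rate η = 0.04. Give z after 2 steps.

-0.7264

g′(z) = 6z² + 1
z₁ = -0.5 − 0.04·2.5 = -0.6
z₂ = -0.6 − 0.04·3.16 = -0.7264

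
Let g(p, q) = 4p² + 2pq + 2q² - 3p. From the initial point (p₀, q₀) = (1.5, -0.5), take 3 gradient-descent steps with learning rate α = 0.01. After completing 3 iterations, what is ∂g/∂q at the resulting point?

∇g = (8p + 2q - 3, 2p + 4q)
(p₁, q₁) = (1.5, -0.5) − 0.01·(8, 1) = (1.42, -0.51)
(p₂, q₂) = (1.42, -0.51) − 0.01·(7.34, 0.8) = (1.3466, -0.518)
(p₃, q₃) = (1.3466, -0.518) − 0.01·(6.7368, 0.6212) = (1.279232, -0.524212)
∂g/∂q at (1.279232, -0.524212) = 0.461616

0.461616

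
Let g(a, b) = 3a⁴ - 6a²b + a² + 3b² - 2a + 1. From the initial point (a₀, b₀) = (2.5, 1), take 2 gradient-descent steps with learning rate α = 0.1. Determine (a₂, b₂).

(2907.25765, 111.8215)

∇g = (12a³ - 12ab + 2a - 2, -6a² + 6b)
Step 1: at (2.5, 1), ∇g = (160.5, -31.5) → (2.5, 1) − 0.1·(160.5, -31.5) = (-13.55, 4.15)
Step 2: at (-13.55, 4.15), ∇g = (-29208.0765, -1076.715) → (-13.55, 4.15) − 0.1·(-29208.0765, -1076.715) = (2907.25765, 111.8215)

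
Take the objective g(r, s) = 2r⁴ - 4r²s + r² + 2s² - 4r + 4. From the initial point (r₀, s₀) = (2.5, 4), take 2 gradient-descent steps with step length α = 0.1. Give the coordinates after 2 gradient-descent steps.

(-2.1032, 4.704)

∇g = (8r³ - 8rs + 2r - 4, -4r² + 4s)
Step 1: at (2.5, 4), ∇g = (46, -9) → (2.5, 4) − 0.1·(46, -9) = (-2.1, 4.9)
Step 2: at (-2.1, 4.9), ∇g = (0.032, 1.96) → (-2.1, 4.9) − 0.1·(0.032, 1.96) = (-2.1032, 4.704)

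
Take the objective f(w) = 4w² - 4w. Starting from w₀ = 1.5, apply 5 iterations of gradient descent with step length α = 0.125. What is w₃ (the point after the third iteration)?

f′(w) = 8w - 4
w₁ = 1.5 − 0.125·8 = 0.5
w₂ = 0.5 − 0.125·0 = 0.5
w₃ = 0.5 − 0.125·0 = 0.5

0.5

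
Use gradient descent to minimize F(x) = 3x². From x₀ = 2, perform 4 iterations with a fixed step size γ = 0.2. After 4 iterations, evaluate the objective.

0.00003072

F′(x) = 6x
x₁ = 2 − 0.2·12 = -0.4
x₂ = -0.4 − 0.2·(-2.4) = 0.08
x₃ = 0.08 − 0.2·0.48 = -0.016
x₄ = -0.016 − 0.2·(-0.096) = 0.0032
F(0.0032) = 0.00003072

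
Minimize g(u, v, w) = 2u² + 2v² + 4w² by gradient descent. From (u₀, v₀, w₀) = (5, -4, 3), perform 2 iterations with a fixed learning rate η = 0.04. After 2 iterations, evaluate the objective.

48.52274688

∇g = (4u, 4v, 8w)
(u₁, v₁, w₁) = (5, -4, 3) − 0.04·(20, -16, 24) = (4.2, -3.36, 2.04)
(u₂, v₂, w₂) = (4.2, -3.36, 2.04) − 0.04·(16.8, -13.44, 16.32) = (3.528, -2.8224, 1.3872)
g(3.528, -2.8224, 1.3872) = 48.52274688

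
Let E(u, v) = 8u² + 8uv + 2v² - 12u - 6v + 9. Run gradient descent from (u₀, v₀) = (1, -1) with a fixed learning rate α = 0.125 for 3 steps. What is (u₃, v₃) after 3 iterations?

(1.875, -0.5625)

∇E = (16u + 8v - 12, 8u + 4v - 6)
(u₁, v₁) = (1, -1) − 0.125·(-4, -2) = (1.5, -0.75)
(u₂, v₂) = (1.5, -0.75) − 0.125·(6, 3) = (0.75, -1.125)
(u₃, v₃) = (0.75, -1.125) − 0.125·(-9, -4.5) = (1.875, -0.5625)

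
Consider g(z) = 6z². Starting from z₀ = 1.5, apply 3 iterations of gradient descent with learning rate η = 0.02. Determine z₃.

g′(z) = 12z
Step 1: g′(1.5) = 18; z₁ = 1.5 − 0.02·18 = 1.14
Step 2: g′(1.14) = 13.68; z₂ = 1.14 − 0.02·13.68 = 0.8664
Step 3: g′(0.8664) = 10.3968; z₃ = 0.8664 − 0.02·10.3968 = 0.658464

0.658464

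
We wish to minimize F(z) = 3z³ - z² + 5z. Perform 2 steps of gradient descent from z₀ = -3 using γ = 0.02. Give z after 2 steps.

-9.350208

F′(z) = 9z² - 2z + 5
z₁ = -3 − 0.02·92 = -4.84
z₂ = -4.84 − 0.02·225.5104 = -9.350208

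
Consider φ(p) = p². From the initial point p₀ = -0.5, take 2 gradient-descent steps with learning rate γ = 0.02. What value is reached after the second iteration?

-0.4608

φ′(p) = 2p
Step 1: φ′(-0.5) = -1; p₁ = -0.5 − 0.02·(-1) = -0.48
Step 2: φ′(-0.48) = -0.96; p₂ = -0.48 − 0.02·(-0.96) = -0.4608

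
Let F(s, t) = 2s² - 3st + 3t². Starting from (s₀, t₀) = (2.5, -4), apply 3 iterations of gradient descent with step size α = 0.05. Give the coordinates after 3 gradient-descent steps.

(0.381875, -0.9278125)

∇F = (4s - 3t, -3s + 6t)
Step 1: at (2.5, -4), ∇F = (22, -31.5) → (2.5, -4) − 0.05·(22, -31.5) = (1.4, -2.425)
Step 2: at (1.4, -2.425), ∇F = (12.875, -18.75) → (1.4, -2.425) − 0.05·(12.875, -18.75) = (0.75625, -1.4875)
Step 3: at (0.75625, -1.4875), ∇F = (7.4875, -11.19375) → (0.75625, -1.4875) − 0.05·(7.4875, -11.19375) = (0.381875, -0.9278125)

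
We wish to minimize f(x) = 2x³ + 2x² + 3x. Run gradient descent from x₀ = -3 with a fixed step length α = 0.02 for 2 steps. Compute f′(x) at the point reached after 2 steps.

160.84270944

f′(x) = 6x² + 4x + 3
Step 1: f′(-3) = 45; x₁ = -3 − 0.02·45 = -3.9
Step 2: f′(-3.9) = 78.66; x₂ = -3.9 − 0.02·78.66 = -5.4732
f′(x) at (-5.4732) = 160.84270944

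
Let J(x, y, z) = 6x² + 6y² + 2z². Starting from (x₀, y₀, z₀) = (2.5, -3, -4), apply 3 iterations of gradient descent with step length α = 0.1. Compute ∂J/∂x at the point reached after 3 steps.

-0.24

∇J = (12x, 12y, 4z)
(x₁, y₁, z₁) = (2.5, -3, -4) − 0.1·(30, -36, -16) = (-0.5, 0.6, -2.4)
(x₂, y₂, z₂) = (-0.5, 0.6, -2.4) − 0.1·(-6, 7.2, -9.6) = (0.1, -0.12, -1.44)
(x₃, y₃, z₃) = (0.1, -0.12, -1.44) − 0.1·(1.2, -1.44, -5.76) = (-0.02, 0.024, -0.864)
∂J/∂x at (-0.02, 0.024, -0.864) = -0.24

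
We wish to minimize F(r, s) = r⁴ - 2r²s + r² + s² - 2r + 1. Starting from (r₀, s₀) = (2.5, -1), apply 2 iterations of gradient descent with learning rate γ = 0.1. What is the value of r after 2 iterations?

∇F = (4r³ - 4rs + 2r - 2, -2r² + 2s)
(r₁, s₁) = (2.5, -1) − 0.1·(75.5, -14.5) = (-5.05, 0.45)
(r₂, s₂) = (-5.05, 0.45) − 0.1·(-518.1605, -50.105) = (46.76605, 5.4605)
r = 46.76605

46.76605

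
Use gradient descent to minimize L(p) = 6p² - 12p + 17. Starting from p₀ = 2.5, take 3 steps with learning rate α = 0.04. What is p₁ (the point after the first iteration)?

L′(p) = 12p - 12
p₁ = 2.5 − 0.04·18 = 1.78

1.78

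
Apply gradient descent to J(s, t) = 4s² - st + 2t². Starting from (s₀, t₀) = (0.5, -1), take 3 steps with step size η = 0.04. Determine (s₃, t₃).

(0.089344, -0.561664)

∇J = (8s - t, -s + 4t)
(s₁, t₁) = (0.5, -1) − 0.04·(5, -4.5) = (0.3, -0.82)
(s₂, t₂) = (0.3, -0.82) − 0.04·(3.22, -3.58) = (0.1712, -0.6768)
(s₃, t₃) = (0.1712, -0.6768) − 0.04·(2.0464, -2.8784) = (0.089344, -0.561664)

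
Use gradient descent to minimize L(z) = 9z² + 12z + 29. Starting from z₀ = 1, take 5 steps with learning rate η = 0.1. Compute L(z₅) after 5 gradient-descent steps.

27.68435456

L′(z) = 18z + 12
z₁ = 1 − 0.1·30 = -2
z₂ = -2 − 0.1·(-24) = 0.4
z₃ = 0.4 − 0.1·19.2 = -1.52
z₄ = -1.52 − 0.1·(-15.36) = 0.016
z₅ = 0.016 − 0.1·12.288 = -1.2128
L(-1.2128) = 27.68435456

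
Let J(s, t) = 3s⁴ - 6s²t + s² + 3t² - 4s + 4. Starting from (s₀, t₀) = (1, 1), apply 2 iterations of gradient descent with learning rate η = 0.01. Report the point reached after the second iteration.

(1.03465504, 1.002424)

∇J = (12s³ - 12st + 2s - 4, -6s² + 6t)
(s₁, t₁) = (1, 1) − 0.01·(-2, 0) = (1.02, 1)
(s₂, t₂) = (1.02, 1) − 0.01·(-1.465504, -0.2424) = (1.03465504, 1.002424)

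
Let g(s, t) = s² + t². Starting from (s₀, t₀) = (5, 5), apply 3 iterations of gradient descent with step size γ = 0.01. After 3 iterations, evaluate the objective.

44.2921190432

∇g = (2s, 2t)
(s₁, t₁) = (5, 5) − 0.01·(10, 10) = (4.9, 4.9)
(s₂, t₂) = (4.9, 4.9) − 0.01·(9.8, 9.8) = (4.802, 4.802)
(s₃, t₃) = (4.802, 4.802) − 0.01·(9.604, 9.604) = (4.70596, 4.70596)
g(4.70596, 4.70596) = 44.2921190432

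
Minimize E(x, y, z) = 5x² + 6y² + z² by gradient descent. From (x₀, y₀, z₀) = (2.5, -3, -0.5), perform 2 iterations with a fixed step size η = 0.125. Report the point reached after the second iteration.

(0.15625, -0.75, -0.28125)

∇E = (10x, 12y, 2z)
Step 1: at (2.5, -3, -0.5), ∇E = (25, -36, -1) → (2.5, -3, -0.5) − 0.125·(25, -36, -1) = (-0.625, 1.5, -0.375)
Step 2: at (-0.625, 1.5, -0.375), ∇E = (-6.25, 18, -0.75) → (-0.625, 1.5, -0.375) − 0.125·(-6.25, 18, -0.75) = (0.15625, -0.75, -0.28125)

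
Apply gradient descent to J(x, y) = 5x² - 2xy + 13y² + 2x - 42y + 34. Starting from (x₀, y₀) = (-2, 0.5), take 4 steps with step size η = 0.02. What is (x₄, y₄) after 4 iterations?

(-0.80564736, 1.4664512)

∇J = (10x - 2y + 2, -2x + 26y - 42)
(x₁, y₁) = (-2, 0.5) − 0.02·(-19, -25) = (-1.62, 1)
(x₂, y₂) = (-1.62, 1) − 0.02·(-16.2, -12.76) = (-1.296, 1.2552)
(x₃, y₃) = (-1.296, 1.2552) − 0.02·(-13.4704, -6.7728) = (-1.026592, 1.390656)
(x₄, y₄) = (-1.026592, 1.390656) − 0.02·(-11.047232, -3.78976) = (-0.80564736, 1.4664512)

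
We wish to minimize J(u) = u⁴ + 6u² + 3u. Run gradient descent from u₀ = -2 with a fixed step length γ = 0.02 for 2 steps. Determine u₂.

-0.70795328

J′(u) = 4u³ + 12u + 3
Step 1: J′(-2) = -53; u₁ = -2 − 0.02·(-53) = -0.94
Step 2: J′(-0.94) = -11.602336; u₂ = -0.94 − 0.02·(-11.602336) = -0.70795328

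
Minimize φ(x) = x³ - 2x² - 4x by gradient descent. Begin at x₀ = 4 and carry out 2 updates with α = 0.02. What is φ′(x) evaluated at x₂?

12.214344941568

φ′(x) = 3x² - 4x - 4
Step 1: φ′(4) = 28; x₁ = 4 − 0.02·28 = 3.44
Step 2: φ′(3.44) = 17.7408; x₂ = 3.44 − 0.02·17.7408 = 3.085184
φ′(x) at (3.085184) = 12.214344941568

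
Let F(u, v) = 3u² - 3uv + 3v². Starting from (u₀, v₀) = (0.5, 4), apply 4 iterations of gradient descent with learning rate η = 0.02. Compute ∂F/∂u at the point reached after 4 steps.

-1.85086224

∇F = (6u - 3v, -3u + 6v)
Step 1: at (0.5, 4), ∇F = (-9, 22.5) → (0.5, 4) − 0.02·(-9, 22.5) = (0.68, 3.55)
Step 2: at (0.68, 3.55), ∇F = (-6.57, 19.26) → (0.68, 3.55) − 0.02·(-6.57, 19.26) = (0.8114, 3.1648)
Step 3: at (0.8114, 3.1648), ∇F = (-4.626, 16.5546) → (0.8114, 3.1648) − 0.02·(-4.626, 16.5546) = (0.90392, 2.833708)
Step 4: at (0.90392, 2.833708), ∇F = (-3.077604, 14.290488) → (0.90392, 2.833708) − 0.02·(-3.077604, 14.290488) = (0.96547208, 2.54789824)
∂F/∂u at (0.96547208, 2.54789824) = -1.85086224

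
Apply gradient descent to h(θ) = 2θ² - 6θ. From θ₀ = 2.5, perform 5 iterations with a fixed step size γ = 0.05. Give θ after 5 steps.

1.82768

h′(θ) = 4θ - 6
θ₁ = 2.5 − 0.05·4 = 2.3
θ₂ = 2.3 − 0.05·3.2 = 2.14
θ₃ = 2.14 − 0.05·2.56 = 2.012
θ₄ = 2.012 − 0.05·2.048 = 1.9096
θ₅ = 1.9096 − 0.05·1.6384 = 1.82768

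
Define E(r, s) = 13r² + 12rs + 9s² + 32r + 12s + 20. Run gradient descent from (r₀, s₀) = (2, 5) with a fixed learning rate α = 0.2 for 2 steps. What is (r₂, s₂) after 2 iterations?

(154.64, 114.44)

∇E = (26r + 12s + 32, 12r + 18s + 12)
(r₁, s₁) = (2, 5) − 0.2·(144, 126) = (-26.8, -20.2)
(r₂, s₂) = (-26.8, -20.2) − 0.2·(-907.2, -673.2) = (154.64, 114.44)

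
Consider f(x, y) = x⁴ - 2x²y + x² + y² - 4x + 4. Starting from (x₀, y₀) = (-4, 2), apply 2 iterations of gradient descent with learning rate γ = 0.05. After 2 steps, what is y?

∇f = (4x³ - 4xy + 2x - 4, -2x² + 2y)
(x₁, y₁) = (-4, 2) − 0.05·(-236, -28) = (7.8, 3.4)
(x₂, y₂) = (7.8, 3.4) − 0.05·(1803.728, -114.88) = (-82.3864, 9.144)
y = 9.144

9.144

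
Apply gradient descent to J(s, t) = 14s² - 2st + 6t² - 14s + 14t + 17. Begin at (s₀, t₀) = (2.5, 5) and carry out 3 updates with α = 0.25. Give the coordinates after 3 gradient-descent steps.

∇J = (28s - 2t - 14, -2s + 12t + 14)
Step 1: at (2.5, 5), ∇J = (46, 69) → (2.5, 5) − 0.25·(46, 69) = (-9, -12.25)
Step 2: at (-9, -12.25), ∇J = (-241.5, -115) → (-9, -12.25) − 0.25·(-241.5, -115) = (51.375, 16.5)
Step 3: at (51.375, 16.5), ∇J = (1391.5, 109.25) → (51.375, 16.5) − 0.25·(1391.5, 109.25) = (-296.5, -10.8125)

(-296.5, -10.8125)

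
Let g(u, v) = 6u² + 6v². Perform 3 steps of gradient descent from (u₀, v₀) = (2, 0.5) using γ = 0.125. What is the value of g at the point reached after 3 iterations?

∇g = (12u, 12v)
(u₁, v₁) = (2, 0.5) − 0.125·(24, 6) = (-1, -0.25)
(u₂, v₂) = (-1, -0.25) − 0.125·(-12, -3) = (0.5, 0.125)
(u₃, v₃) = (0.5, 0.125) − 0.125·(6, 1.5) = (-0.25, -0.0625)
g(-0.25, -0.0625) = 0.3984375

0.3984375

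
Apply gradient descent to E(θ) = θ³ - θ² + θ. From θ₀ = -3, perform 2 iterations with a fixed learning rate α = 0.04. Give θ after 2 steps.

E′(θ) = 3θ² - 2θ + 1
Step 1: E′(-3) = 34; θ₁ = -3 − 0.04·34 = -4.36
Step 2: E′(-4.36) = 66.7488; θ₂ = -4.36 − 0.04·66.7488 = -7.029952

-7.029952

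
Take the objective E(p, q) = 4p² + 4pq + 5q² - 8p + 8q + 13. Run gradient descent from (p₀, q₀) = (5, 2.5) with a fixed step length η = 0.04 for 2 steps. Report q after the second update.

∇E = (8p + 4q - 8, 4p + 10q + 8)
(p₁, q₁) = (5, 2.5) − 0.04·(42, 53) = (3.32, 0.38)
(p₂, q₂) = (3.32, 0.38) − 0.04·(20.08, 25.08) = (2.5168, -0.6232)
q = -0.6232

-0.6232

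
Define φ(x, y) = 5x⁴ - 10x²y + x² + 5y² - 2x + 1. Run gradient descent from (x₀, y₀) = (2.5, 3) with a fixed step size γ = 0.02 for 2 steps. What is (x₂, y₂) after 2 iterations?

(-1.7076236, 3.05122)

∇φ = (20x³ - 20xy + 2x - 2, -10x² + 10y)
(x₁, y₁) = (2.5, 3) − 0.02·(165.5, -32.5) = (-0.81, 3.65)
(x₂, y₂) = (-0.81, 3.65) − 0.02·(44.88118, 29.939) = (-1.7076236, 3.05122)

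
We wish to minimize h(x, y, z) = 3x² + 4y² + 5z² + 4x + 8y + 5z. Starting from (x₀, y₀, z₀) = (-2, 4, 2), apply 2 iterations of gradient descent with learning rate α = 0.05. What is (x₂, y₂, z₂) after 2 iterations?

(-1.32, 0.8, 0.125)

∇h = (6x + 4, 8y + 8, 10z + 5)
Step 1: at (-2, 4, 2), ∇h = (-8, 40, 25) → (-2, 4, 2) − 0.05·(-8, 40, 25) = (-1.6, 2, 0.75)
Step 2: at (-1.6, 2, 0.75), ∇h = (-5.6, 24, 12.5) → (-1.6, 2, 0.75) − 0.05·(-5.6, 24, 12.5) = (-1.32, 0.8, 0.125)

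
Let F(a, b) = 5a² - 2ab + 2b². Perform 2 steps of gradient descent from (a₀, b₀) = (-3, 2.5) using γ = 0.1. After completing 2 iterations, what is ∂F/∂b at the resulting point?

∇F = (10a - 2b, -2a + 4b)
Step 1: at (-3, 2.5), ∇F = (-35, 16) → (-3, 2.5) − 0.1·(-35, 16) = (0.5, 0.9)
Step 2: at (0.5, 0.9), ∇F = (3.2, 2.6) → (0.5, 0.9) − 0.1·(3.2, 2.6) = (0.18, 0.64)
∂F/∂b at (0.18, 0.64) = 2.2

2.2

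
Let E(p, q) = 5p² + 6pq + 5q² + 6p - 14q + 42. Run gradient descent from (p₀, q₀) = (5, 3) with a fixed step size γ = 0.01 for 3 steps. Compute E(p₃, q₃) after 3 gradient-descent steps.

133.397188808704

∇E = (10p + 6q + 6, 6p + 10q - 14)
(p₁, q₁) = (5, 3) − 0.01·(74, 46) = (4.26, 2.54)
(p₂, q₂) = (4.26, 2.54) − 0.01·(63.84, 36.96) = (3.6216, 2.1704)
(p₃, q₃) = (3.6216, 2.1704) − 0.01·(55.2384, 29.4336) = (3.069216, 1.876064)
E(3.069216, 1.876064) = 133.397188808704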